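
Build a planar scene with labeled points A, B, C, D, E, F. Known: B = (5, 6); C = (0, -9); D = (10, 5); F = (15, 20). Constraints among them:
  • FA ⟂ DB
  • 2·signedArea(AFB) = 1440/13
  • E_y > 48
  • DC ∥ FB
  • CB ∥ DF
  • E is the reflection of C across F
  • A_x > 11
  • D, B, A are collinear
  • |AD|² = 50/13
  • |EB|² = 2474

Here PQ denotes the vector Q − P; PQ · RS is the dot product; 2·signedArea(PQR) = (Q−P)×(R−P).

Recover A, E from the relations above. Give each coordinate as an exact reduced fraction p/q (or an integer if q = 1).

1. A_x = 155/13  [D, B, A are collinear ∩ FA ⟂ DB]
2. A_y = 60/13  [D, B, A are collinear ∩ FA ⟂ DB]
   → A = (155/13, 60/13)
3. E_x = 30  [E is the reflection of C across F]
4. E_y = 49  [E is the reflection of C across F]
   → E = (30, 49)

A = (155/13, 60/13)
E = (30, 49)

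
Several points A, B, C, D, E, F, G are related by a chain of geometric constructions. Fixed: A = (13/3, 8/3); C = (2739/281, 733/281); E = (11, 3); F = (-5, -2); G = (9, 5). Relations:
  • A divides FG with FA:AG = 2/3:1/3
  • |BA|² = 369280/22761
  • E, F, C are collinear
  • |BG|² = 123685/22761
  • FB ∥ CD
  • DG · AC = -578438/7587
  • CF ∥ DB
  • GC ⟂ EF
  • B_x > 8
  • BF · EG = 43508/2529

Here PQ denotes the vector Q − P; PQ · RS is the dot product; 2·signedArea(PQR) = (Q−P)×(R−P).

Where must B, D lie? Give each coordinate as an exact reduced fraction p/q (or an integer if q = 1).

1. B_x = 21143/2529  [line 2·x + -2·y + -28334/2529 = 0 ∩ |BA|² = 369280/22761]
2. B_y = 6976/2529  [line 2·x + -2·y + -28334/2529 = 0 ∩ |BA|² = 369280/22761]
   → B = (21143/2529, 6976/2529)
3. D_x = 58439/2529  [CF ∥ DB ∩ FB ∥ CD]
4. D_y = 18631/2529  [CF ∥ DB ∩ FB ∥ CD]
   → D = (58439/2529, 18631/2529)

B = (21143/2529, 6976/2529)
D = (58439/2529, 18631/2529)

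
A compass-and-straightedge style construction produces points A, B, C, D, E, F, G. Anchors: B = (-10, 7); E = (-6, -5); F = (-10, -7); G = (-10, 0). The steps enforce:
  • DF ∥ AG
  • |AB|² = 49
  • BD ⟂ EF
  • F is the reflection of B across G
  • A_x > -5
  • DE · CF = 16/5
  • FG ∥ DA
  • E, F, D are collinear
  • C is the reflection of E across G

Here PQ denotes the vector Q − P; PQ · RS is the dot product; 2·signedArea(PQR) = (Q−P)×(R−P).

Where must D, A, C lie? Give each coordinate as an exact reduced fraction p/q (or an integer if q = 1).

A = (-22/5, 14/5)
C = (-14, 5)
D = (-22/5, -21/5)

1. D_x = -22/5  [E, F, D are collinear ∩ BD ⟂ EF]
2. D_y = -21/5  [E, F, D are collinear ∩ BD ⟂ EF]
   → D = (-22/5, -21/5)
3. A_x = -22/5  [DF ∥ AG ∩ FG ∥ DA]
4. A_y = 14/5  [DF ∥ AG ∩ FG ∥ DA]
   → A = (-22/5, 14/5)
5. C_x = -14  [C is the reflection of E across G]
6. C_y = 5  [C is the reflection of E across G]
   → C = (-14, 5)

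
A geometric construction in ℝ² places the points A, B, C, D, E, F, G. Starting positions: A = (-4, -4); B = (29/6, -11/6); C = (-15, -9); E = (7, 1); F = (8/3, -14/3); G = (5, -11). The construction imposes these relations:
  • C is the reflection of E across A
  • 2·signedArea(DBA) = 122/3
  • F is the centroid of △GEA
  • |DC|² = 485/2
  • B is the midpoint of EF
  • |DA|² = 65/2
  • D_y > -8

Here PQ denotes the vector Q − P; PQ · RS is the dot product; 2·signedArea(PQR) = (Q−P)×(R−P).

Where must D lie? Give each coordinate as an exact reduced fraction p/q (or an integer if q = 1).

D = (1/2, -15/2)

1. D_x = 1/2  [line 13/6·x + -53/6·y + -202/3 = 0 ∩ |DA|² = 65/2]
2. D_y = -15/2  [line 13/6·x + -53/6·y + -202/3 = 0 ∩ |DA|² = 65/2]
   → D = (1/2, -15/2)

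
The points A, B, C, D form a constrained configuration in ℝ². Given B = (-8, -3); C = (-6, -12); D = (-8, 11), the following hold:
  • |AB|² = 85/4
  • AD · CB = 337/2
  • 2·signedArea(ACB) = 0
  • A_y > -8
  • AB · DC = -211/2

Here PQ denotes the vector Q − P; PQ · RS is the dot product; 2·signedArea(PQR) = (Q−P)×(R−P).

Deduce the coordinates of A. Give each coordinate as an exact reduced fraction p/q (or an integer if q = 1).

A = (-7, -15/2)

1. A_x = -7  [2·signedArea(ACB) = 0 ∩ AB · DC = -211/2]
2. A_y = -15/2  [2·signedArea(ACB) = 0 ∩ AB · DC = -211/2]
   → A = (-7, -15/2)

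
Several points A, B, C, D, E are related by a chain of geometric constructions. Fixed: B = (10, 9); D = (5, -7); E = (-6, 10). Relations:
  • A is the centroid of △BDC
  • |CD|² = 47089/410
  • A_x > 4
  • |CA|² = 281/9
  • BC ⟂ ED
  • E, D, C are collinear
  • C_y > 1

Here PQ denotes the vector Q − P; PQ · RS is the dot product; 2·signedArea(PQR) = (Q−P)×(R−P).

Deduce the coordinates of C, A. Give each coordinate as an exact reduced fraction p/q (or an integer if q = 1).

1. C_x = -337/410  [E, D, C are collinear ∩ BC ⟂ ED]
2. C_y = 819/410  [E, D, C are collinear ∩ BC ⟂ ED]
   → C = (-337/410, 819/410)
3. A_x = 5813/1230  [A is the centroid of △BDC]
4. A_y = 1639/1230  [A is the centroid of △BDC]
   → A = (5813/1230, 1639/1230)

A = (5813/1230, 1639/1230)
C = (-337/410, 819/410)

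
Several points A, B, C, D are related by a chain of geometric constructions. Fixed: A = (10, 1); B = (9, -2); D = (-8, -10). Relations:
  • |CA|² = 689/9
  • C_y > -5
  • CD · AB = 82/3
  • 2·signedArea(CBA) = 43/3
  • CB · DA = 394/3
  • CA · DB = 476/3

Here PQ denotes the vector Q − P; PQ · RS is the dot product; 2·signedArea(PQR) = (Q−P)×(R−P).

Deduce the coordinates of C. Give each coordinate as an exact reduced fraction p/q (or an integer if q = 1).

C = (10/3, -14/3)

1. C_x = 10/3  [2·signedArea(CBA) = 43/3 ∩ CD · AB = 82/3]
2. C_y = -14/3  [2·signedArea(CBA) = 43/3 ∩ CD · AB = 82/3]
   → C = (10/3, -14/3)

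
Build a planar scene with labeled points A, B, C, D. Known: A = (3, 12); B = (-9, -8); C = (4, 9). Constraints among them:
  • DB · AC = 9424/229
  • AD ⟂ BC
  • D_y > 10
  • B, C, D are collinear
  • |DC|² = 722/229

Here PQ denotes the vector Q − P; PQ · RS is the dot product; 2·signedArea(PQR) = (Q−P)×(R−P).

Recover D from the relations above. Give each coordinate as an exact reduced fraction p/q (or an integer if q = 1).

D = (1163/229, 2384/229)

1. D_x = 1163/229  [B, C, D are collinear ∩ AD ⟂ BC]
2. D_y = 2384/229  [B, C, D are collinear ∩ AD ⟂ BC]
   → D = (1163/229, 2384/229)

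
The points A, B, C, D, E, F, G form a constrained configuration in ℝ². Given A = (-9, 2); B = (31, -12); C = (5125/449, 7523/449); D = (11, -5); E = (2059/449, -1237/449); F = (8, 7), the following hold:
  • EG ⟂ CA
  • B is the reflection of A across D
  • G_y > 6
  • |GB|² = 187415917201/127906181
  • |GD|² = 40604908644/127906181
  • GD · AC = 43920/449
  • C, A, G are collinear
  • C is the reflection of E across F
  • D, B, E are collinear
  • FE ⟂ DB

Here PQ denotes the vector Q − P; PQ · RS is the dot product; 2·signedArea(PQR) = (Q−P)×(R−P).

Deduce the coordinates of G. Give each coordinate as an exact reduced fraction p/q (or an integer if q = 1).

G = (-298488479/127906181, 872102987/127906181)

1. G_x = -298488479/127906181  [C, A, G are collinear ∩ EG ⟂ CA]
2. G_y = 872102987/127906181  [C, A, G are collinear ∩ EG ⟂ CA]
   → G = (-298488479/127906181, 872102987/127906181)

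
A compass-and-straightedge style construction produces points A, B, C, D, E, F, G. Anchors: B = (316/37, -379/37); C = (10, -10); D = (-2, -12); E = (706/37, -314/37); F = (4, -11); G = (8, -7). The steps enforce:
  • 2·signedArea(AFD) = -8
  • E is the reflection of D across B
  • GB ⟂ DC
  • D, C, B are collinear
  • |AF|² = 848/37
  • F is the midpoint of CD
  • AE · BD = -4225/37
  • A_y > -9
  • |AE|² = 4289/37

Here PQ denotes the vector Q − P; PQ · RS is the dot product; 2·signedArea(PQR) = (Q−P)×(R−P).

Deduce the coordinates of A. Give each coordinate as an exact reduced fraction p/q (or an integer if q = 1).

A = (308/37, -331/37)

1. A_x = 308/37  [2·signedArea(AFD) = -8 ∩ AE · BD = -4225/37]
2. A_y = -331/37  [2·signedArea(AFD) = -8 ∩ AE · BD = -4225/37]
   → A = (308/37, -331/37)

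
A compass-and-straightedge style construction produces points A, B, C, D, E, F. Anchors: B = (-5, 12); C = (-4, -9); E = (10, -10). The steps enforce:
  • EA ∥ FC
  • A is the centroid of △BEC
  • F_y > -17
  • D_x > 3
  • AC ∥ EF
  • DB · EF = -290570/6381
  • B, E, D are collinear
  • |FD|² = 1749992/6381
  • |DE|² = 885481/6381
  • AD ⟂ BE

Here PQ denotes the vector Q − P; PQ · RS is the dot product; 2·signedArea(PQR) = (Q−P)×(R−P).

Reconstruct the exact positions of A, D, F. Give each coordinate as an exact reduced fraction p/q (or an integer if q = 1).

1. A_x = 1/3  [A is the centroid of △BEC]
2. A_y = -7/3  [A is the centroid of △BEC]
   → A = (1/3, -7/3)
3. D_x = 2385/709  [B, E, D are collinear ∩ AD ⟂ BE]
4. D_y = -568/2127  [B, E, D are collinear ∩ AD ⟂ BE]
   → D = (2385/709, -568/2127)
5. F_x = 17/3  [EA ∥ FC ∩ AC ∥ EF]
6. F_y = -50/3  [EA ∥ FC ∩ AC ∥ EF]
   → F = (17/3, -50/3)

A = (1/3, -7/3)
D = (2385/709, -568/2127)
F = (17/3, -50/3)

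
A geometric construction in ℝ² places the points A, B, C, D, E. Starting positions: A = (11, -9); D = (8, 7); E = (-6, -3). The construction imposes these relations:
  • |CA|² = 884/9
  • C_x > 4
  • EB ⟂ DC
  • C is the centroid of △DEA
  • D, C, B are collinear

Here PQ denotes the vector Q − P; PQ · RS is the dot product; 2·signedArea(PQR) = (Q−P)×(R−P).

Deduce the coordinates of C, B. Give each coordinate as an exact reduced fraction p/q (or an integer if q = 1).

1. C_x = 13/3  [C is the centroid of △DEA]
2. C_y = -5/3  [C is the centroid of △DEA]
   → C = (13/3, -5/3)
3. B_x = 1822/797  [D, C, B are collinear ∩ EB ⟂ DC]
4. B_y = -5185/797  [D, C, B are collinear ∩ EB ⟂ DC]
   → B = (1822/797, -5185/797)

B = (1822/797, -5185/797)
C = (13/3, -5/3)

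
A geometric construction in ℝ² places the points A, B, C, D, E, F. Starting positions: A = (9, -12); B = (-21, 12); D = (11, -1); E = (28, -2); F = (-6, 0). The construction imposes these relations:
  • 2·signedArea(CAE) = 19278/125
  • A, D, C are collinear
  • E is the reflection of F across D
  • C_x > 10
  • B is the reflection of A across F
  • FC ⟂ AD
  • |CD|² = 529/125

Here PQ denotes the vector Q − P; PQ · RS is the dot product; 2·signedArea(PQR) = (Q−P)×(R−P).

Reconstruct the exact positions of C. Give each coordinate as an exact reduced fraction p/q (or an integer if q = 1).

1. C_x = 1329/125  [A, D, C are collinear ∩ FC ⟂ AD]
2. C_y = -378/125  [A, D, C are collinear ∩ FC ⟂ AD]
   → C = (1329/125, -378/125)

C = (1329/125, -378/125)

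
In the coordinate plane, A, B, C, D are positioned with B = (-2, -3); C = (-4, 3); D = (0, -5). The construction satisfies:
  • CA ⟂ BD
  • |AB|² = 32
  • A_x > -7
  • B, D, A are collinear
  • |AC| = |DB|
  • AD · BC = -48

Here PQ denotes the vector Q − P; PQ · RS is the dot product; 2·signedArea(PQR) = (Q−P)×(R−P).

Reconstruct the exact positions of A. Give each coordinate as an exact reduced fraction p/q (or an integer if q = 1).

1. A_x = -6  [B, D, A are collinear ∩ CA ⟂ BD]
2. A_y = 1  [B, D, A are collinear ∩ CA ⟂ BD]
   → A = (-6, 1)

A = (-6, 1)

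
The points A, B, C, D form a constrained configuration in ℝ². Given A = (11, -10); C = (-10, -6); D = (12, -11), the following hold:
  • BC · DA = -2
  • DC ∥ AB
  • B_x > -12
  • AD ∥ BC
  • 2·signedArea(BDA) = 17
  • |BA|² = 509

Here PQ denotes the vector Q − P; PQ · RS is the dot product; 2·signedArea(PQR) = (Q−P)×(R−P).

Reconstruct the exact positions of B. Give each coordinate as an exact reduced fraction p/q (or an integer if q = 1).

1. B_x = -11  [AD ∥ BC ∩ DC ∥ AB]
2. B_y = -5  [AD ∥ BC ∩ DC ∥ AB]
   → B = (-11, -5)

B = (-11, -5)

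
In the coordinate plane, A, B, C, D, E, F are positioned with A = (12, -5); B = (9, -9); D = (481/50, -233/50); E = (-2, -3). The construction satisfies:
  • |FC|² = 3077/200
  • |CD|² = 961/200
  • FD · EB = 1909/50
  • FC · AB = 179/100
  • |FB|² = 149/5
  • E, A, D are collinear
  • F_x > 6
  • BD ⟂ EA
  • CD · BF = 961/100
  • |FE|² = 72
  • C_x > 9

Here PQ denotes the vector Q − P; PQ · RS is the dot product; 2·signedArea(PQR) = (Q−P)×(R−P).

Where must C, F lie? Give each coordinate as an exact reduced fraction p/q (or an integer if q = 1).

1. F_x = 32/5  [line -11·x + 6·y + 478/5 = 0 ∩ |FE|² = 72]
2. F_y = -21/5  [line -11·x + 6·y + 478/5 = 0 ∩ |FE|² = 72]
   → F = (32/5, -21/5)
3. C_x = 931/100  [CD · BF = 961/100 ∩ FC · AB = 179/100]
4. C_y = -683/100  [CD · BF = 961/100 ∩ FC · AB = 179/100]
   → C = (931/100, -683/100)

C = (931/100, -683/100)
F = (32/5, -21/5)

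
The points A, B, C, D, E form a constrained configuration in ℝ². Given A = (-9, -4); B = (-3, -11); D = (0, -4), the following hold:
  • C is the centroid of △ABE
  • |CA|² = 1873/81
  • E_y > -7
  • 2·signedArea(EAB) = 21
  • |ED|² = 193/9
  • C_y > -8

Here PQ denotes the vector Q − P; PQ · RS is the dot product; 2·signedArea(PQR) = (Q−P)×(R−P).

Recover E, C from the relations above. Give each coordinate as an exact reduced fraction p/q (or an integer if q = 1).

C = (-16/3, -64/9)
E = (-4, -19/3)

1. E_x = -4  [line 7·x + 6·y + 66 = 0 ∩ |ED|² = 193/9]
2. E_y = -19/3  [line 7·x + 6·y + 66 = 0 ∩ |ED|² = 193/9]
   → E = (-4, -19/3)
3. C_x = -16/3  [C is the centroid of △ABE]
4. C_y = -64/9  [C is the centroid of △ABE]
   → C = (-16/3, -64/9)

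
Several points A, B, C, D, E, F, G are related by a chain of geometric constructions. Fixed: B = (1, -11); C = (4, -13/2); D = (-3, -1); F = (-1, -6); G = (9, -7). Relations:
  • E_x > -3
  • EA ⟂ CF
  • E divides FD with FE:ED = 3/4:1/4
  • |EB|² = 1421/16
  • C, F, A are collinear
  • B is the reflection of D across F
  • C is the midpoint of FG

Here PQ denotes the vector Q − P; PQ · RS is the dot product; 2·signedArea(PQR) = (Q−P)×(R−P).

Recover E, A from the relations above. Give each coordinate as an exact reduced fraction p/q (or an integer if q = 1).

A = (-577/202, -2349/404)
E = (-5/2, -9/4)

1. E_x = -5/2  [E divides FD with FE:ED = 3/4:1/4]
2. E_y = -9/4  [E divides FD with FE:ED = 3/4:1/4]
   → E = (-5/2, -9/4)
3. A_x = -577/202  [C, F, A are collinear ∩ EA ⟂ CF]
4. A_y = -2349/404  [C, F, A are collinear ∩ EA ⟂ CF]
   → A = (-577/202, -2349/404)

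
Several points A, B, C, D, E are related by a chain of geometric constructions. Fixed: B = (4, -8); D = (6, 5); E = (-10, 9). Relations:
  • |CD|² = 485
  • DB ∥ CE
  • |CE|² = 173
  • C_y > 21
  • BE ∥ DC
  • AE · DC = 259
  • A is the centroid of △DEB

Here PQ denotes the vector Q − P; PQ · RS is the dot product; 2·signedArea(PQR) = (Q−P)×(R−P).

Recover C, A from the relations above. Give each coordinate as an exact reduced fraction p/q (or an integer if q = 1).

1. C_x = -8  [DB ∥ CE ∩ BE ∥ DC]
2. C_y = 22  [DB ∥ CE ∩ BE ∥ DC]
   → C = (-8, 22)
3. A_x = 0  [A is the centroid of △DEB]
4. A_y = 2  [A is the centroid of △DEB]
   → A = (0, 2)

A = (0, 2)
C = (-8, 22)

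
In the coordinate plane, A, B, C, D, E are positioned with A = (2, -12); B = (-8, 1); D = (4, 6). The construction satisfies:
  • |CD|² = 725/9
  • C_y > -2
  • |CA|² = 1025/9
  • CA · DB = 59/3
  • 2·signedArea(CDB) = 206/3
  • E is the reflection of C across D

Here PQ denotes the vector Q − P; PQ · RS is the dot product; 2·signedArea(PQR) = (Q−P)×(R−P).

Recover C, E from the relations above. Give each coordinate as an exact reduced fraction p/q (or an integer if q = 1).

C = (-2/3, -5/3)
E = (26/3, 41/3)

1. C_x = -2/3  [CA · DB = 59/3 ∩ 2·signedArea(CDB) = 206/3]
2. C_y = -5/3  [CA · DB = 59/3 ∩ 2·signedArea(CDB) = 206/3]
   → C = (-2/3, -5/3)
3. E_x = 26/3  [E is the reflection of C across D]
4. E_y = 41/3  [E is the reflection of C across D]
   → E = (26/3, 41/3)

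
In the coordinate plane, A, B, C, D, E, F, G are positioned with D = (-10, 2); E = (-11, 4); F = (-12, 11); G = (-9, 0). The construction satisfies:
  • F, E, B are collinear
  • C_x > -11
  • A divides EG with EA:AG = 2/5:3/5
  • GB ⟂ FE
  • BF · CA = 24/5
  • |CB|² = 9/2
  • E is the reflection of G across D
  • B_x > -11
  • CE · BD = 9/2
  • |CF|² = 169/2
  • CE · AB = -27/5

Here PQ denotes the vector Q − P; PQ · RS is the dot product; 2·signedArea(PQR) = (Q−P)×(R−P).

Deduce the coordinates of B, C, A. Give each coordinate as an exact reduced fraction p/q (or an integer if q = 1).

A = (-51/5, 12/5)
B = (-52/5, -1/5)
C = (-107/10, 19/10)

1. B_x = -52/5  [F, E, B are collinear ∩ GB ⟂ FE]
2. B_y = -1/5  [F, E, B are collinear ∩ GB ⟂ FE]
   → B = (-52/5, -1/5)
3. C_x = -107/10  [line -2/5·x + -11/5·y + -1/10 = 0 ∩ |CF|² = 169/2]
4. C_y = 19/10  [line -2/5·x + -11/5·y + -1/10 = 0 ∩ |CF|² = 169/2]
   → C = (-107/10, 19/10)
5. A_x = -51/5  [CE · AB = -27/5 ∩ A divides EG with EA:AG = 2/5:3/5]
6. A_y = 12/5  [CE · AB = -27/5 ∩ A divides EG with EA:AG = 2/5:3/5]
   → A = (-51/5, 12/5)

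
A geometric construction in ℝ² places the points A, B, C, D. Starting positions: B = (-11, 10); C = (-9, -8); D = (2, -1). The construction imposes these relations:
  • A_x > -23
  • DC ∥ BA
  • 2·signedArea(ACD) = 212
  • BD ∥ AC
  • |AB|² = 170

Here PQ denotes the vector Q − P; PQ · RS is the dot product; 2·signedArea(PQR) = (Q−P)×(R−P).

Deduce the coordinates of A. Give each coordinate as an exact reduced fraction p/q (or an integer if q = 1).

A = (-22, 3)

1. A_x = -22  [BD ∥ AC ∩ DC ∥ BA]
2. A_y = 3  [BD ∥ AC ∩ DC ∥ BA]
   → A = (-22, 3)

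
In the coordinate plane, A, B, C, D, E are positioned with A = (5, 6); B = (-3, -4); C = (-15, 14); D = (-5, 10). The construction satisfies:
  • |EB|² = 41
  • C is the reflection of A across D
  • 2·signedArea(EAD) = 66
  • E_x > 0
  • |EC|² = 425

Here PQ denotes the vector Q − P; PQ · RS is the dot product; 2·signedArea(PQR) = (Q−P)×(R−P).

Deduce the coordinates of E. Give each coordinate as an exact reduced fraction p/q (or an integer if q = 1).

1. E_x = 1  [line -4·x + -10·y + 14 = 0 ∩ |EC|² = 425]
2. E_y = 1  [line -4·x + -10·y + 14 = 0 ∩ |EC|² = 425]
   → E = (1, 1)

E = (1, 1)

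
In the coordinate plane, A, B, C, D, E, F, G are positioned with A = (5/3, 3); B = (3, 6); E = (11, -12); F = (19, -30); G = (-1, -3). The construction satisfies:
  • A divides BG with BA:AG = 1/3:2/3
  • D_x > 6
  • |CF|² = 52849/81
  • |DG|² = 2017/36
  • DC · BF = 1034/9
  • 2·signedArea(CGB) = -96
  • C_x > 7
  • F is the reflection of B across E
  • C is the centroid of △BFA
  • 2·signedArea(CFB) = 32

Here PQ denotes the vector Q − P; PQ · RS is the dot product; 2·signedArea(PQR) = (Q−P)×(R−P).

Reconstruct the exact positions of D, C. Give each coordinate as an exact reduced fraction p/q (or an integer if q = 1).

1. C_x = 71/9  [C is the centroid of △BFA]
2. C_y = -7  [C is the centroid of △BFA]
   → C = (71/9, -7)
3. D_x = 19/3  [line -16·x + 36·y + 790/3 = 0 ∩ |DG|² = 2017/36]
4. D_y = -9/2  [line -16·x + 36·y + 790/3 = 0 ∩ |DG|² = 2017/36]
   → D = (19/3, -9/2)

C = (71/9, -7)
D = (19/3, -9/2)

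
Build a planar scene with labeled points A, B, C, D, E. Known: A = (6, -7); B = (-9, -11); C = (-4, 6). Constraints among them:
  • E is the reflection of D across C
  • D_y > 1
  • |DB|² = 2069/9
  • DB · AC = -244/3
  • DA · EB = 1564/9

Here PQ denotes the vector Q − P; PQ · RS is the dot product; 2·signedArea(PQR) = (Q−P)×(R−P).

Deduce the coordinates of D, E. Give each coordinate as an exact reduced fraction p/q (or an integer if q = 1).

1. D_x = -2/3  [line 10·x + -13·y + 85/3 = 0 ∩ |DB|² = 2069/9]
2. D_y = 5/3  [line 10·x + -13·y + 85/3 = 0 ∩ |DB|² = 2069/9]
   → D = (-2/3, 5/3)
3. E_x = -22/3  [E is the reflection of D across C]
4. E_y = 31/3  [E is the reflection of D across C]
   → E = (-22/3, 31/3)

D = (-2/3, 5/3)
E = (-22/3, 31/3)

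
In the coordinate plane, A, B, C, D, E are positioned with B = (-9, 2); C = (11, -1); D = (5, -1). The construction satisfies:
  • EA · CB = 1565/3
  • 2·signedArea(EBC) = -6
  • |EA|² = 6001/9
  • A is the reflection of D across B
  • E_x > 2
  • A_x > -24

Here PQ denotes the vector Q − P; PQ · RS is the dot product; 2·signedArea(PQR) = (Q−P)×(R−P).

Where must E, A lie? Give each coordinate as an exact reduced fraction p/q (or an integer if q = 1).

1. A_x = -23  [A is the reflection of D across B]
2. A_y = 5  [A is the reflection of D across B]
   → A = (-23, 5)
3. E_x = 7/3  [2·signedArea(EBC) = -6 ∩ EA · CB = 1565/3]
4. E_y = 0  [2·signedArea(EBC) = -6 ∩ EA · CB = 1565/3]
   → E = (7/3, 0)

A = (-23, 5)
E = (7/3, 0)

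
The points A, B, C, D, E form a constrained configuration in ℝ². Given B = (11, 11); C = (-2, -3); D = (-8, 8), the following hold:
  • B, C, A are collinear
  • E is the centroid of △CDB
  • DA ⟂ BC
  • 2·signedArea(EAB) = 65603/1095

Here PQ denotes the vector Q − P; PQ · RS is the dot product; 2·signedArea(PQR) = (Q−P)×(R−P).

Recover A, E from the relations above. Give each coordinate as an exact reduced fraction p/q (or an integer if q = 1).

A = (258/365, -31/365)
E = (1/3, 16/3)

1. A_x = 258/365  [B, C, A are collinear ∩ DA ⟂ BC]
2. A_y = -31/365  [B, C, A are collinear ∩ DA ⟂ BC]
   → A = (258/365, -31/365)
3. E_x = 1/3  [E is the centroid of △CDB]
4. E_y = 16/3  [E is the centroid of △CDB]
   → E = (1/3, 16/3)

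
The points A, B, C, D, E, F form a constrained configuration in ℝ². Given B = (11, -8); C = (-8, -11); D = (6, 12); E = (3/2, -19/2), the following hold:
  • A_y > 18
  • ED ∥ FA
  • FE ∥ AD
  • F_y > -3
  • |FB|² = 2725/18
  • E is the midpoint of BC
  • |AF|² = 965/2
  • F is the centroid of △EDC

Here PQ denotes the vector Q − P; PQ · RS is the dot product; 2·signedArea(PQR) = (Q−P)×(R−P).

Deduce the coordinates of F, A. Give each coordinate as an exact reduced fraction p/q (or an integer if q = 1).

A = (13/3, 56/3)
F = (-1/6, -17/6)

1. F_x = -1/6  [F is the centroid of △EDC]
2. F_y = -17/6  [F is the centroid of △EDC]
   → F = (-1/6, -17/6)
3. A_x = 13/3  [FE ∥ AD ∩ ED ∥ FA]
4. A_y = 56/3  [FE ∥ AD ∩ ED ∥ FA]
   → A = (13/3, 56/3)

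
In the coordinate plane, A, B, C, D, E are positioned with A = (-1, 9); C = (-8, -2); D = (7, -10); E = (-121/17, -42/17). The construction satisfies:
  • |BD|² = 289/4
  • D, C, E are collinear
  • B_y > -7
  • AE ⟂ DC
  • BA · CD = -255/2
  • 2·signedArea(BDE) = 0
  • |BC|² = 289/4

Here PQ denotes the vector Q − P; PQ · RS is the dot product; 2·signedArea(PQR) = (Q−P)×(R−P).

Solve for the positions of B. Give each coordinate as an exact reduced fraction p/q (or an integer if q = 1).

B = (-1/2, -6)

1. B_x = -1/2  [2·signedArea(BDE) = 0 ∩ BA · CD = -255/2]
2. B_y = -6  [2·signedArea(BDE) = 0 ∩ BA · CD = -255/2]
   → B = (-1/2, -6)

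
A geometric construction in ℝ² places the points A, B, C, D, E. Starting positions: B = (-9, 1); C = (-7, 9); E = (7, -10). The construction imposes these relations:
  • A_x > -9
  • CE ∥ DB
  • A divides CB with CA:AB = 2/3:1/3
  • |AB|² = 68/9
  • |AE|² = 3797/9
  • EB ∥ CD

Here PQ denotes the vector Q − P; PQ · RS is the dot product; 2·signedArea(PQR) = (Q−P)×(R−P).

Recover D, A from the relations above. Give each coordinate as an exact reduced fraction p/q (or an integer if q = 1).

A = (-25/3, 11/3)
D = (-23, 20)

1. D_x = -23  [CE ∥ DB ∩ EB ∥ CD]
2. D_y = 20  [CE ∥ DB ∩ EB ∥ CD]
   → D = (-23, 20)
3. A_x = -25/3  [A divides CB with CA:AB = 2/3:1/3]
4. A_y = 11/3  [A divides CB with CA:AB = 2/3:1/3]
   → A = (-25/3, 11/3)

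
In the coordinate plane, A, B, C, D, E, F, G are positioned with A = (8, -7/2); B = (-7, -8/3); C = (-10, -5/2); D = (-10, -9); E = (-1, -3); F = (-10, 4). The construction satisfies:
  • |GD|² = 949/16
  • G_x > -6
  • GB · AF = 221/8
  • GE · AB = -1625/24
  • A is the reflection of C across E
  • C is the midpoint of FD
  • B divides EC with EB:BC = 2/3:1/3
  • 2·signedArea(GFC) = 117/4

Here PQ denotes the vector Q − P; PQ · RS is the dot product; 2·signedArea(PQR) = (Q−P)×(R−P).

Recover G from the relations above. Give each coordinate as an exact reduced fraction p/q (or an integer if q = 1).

G = (-11/2, -11/4)

1. G_x = -11/2  [GE · AB = -1625/24 ∩ GB · AF = 221/8]
2. G_y = -11/4  [GE · AB = -1625/24 ∩ GB · AF = 221/8]
   → G = (-11/2, -11/4)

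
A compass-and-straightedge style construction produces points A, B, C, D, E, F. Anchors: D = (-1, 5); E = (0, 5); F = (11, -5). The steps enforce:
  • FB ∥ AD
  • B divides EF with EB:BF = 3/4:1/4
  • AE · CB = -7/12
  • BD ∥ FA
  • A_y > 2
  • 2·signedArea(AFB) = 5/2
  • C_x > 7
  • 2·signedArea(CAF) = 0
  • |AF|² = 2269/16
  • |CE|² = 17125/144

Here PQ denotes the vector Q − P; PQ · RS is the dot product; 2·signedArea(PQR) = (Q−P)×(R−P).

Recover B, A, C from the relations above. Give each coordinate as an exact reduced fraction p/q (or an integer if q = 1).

A = (7/4, 5/2)
B = (33/4, -5/2)
C = (95/12, -5/2)

1. B_x = 33/4  [B divides EF with EB:BF = 3/4:1/4]
2. B_y = -5/2  [B divides EF with EB:BF = 3/4:1/4]
   → B = (33/4, -5/2)
3. A_x = 7/4  [FB ∥ AD ∩ BD ∥ FA]
4. A_y = 5/2  [FB ∥ AD ∩ BD ∥ FA]
   → A = (7/4, 5/2)
5. C_x = 95/12  [2·signedArea(CAF) = 0 ∩ AE · CB = -7/12]
6. C_y = -5/2  [2·signedArea(CAF) = 0 ∩ AE · CB = -7/12]
   → C = (95/12, -5/2)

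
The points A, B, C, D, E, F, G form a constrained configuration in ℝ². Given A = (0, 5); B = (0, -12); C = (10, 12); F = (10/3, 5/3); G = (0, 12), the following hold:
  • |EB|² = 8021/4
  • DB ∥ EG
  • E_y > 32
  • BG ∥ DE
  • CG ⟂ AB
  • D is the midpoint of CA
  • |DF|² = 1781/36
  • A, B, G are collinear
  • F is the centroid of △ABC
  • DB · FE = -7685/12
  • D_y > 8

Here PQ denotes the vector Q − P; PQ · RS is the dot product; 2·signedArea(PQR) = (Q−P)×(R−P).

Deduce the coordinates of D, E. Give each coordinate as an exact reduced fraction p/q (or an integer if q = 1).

1. D_x = 5  [D is the midpoint of CA]
2. D_y = 17/2  [D is the midpoint of CA]
   → D = (5, 17/2)
3. E_x = 5  [DB ∥ EG ∩ BG ∥ DE]
4. E_y = 65/2  [DB ∥ EG ∩ BG ∥ DE]
   → E = (5, 65/2)

D = (5, 17/2)
E = (5, 65/2)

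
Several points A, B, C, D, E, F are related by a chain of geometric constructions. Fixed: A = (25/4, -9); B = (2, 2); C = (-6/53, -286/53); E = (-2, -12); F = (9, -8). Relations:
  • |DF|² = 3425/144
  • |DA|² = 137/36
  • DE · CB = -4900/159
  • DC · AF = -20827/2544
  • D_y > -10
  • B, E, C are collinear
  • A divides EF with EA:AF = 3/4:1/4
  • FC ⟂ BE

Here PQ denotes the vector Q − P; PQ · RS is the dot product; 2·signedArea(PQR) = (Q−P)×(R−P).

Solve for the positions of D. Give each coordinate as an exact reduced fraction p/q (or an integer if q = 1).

1. D_x = 53/12  [DE · CB = -4900/159 ∩ DC · AF = -20827/2544]
2. D_y = -29/3  [DE · CB = -4900/159 ∩ DC · AF = -20827/2544]
   → D = (53/12, -29/3)

D = (53/12, -29/3)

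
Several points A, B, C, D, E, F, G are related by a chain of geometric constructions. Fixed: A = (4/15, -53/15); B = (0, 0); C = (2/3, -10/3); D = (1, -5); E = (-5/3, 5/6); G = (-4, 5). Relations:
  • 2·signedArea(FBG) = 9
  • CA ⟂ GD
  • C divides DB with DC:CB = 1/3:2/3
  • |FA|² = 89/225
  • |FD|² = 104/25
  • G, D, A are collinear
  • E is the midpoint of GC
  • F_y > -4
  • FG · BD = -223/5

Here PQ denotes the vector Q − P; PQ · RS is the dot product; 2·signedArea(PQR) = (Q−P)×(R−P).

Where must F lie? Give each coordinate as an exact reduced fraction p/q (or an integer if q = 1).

F = (3/5, -3)

1. F_x = 3/5  [2·signedArea(FBG) = 9 ∩ FG · BD = -223/5]
2. F_y = -3  [2·signedArea(FBG) = 9 ∩ FG · BD = -223/5]
   → F = (3/5, -3)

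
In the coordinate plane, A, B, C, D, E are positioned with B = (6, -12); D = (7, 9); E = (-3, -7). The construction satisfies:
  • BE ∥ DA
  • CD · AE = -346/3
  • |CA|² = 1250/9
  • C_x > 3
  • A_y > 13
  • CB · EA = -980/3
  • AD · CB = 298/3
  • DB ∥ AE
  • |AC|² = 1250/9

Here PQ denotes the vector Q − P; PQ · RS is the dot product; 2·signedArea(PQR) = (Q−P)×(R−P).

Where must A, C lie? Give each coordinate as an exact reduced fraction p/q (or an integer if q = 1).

1. A_x = -2  [DB ∥ AE ∩ BE ∥ DA]
2. A_y = 14  [DB ∥ AE ∩ BE ∥ DA]
   → A = (-2, 14)
3. C_x = 11/3  [CB · EA = -980/3 ∩ AD · CB = 298/3]
4. C_y = 11/3  [CB · EA = -980/3 ∩ AD · CB = 298/3]
   → C = (11/3, 11/3)

A = (-2, 14)
C = (11/3, 11/3)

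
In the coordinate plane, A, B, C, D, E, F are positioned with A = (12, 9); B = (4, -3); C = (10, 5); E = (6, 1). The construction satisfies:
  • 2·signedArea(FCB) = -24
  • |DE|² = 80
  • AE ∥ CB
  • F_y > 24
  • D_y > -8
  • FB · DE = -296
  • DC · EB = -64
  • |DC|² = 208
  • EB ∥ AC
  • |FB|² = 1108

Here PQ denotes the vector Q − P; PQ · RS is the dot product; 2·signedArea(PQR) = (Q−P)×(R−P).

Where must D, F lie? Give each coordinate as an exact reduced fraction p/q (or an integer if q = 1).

D = (2, -7)
F = (22, 25)

1. D_x = 2  [line 2·x + 4·y + 24 = 0 ∩ |DC|² = 208]
2. D_y = -7  [line 2·x + 4·y + 24 = 0 ∩ |DC|² = 208]
   → D = (2, -7)
3. F_x = 22  [2·signedArea(FCB) = -24 ∩ FB · DE = -296]
4. F_y = 25  [2·signedArea(FCB) = -24 ∩ FB · DE = -296]
   → F = (22, 25)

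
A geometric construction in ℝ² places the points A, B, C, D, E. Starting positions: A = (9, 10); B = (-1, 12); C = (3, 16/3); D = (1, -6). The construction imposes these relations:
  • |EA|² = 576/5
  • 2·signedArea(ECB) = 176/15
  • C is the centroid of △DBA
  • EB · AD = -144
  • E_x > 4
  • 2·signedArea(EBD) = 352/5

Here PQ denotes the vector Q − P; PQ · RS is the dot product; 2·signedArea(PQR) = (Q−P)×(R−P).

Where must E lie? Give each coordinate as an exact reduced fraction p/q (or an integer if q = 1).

E = (21/5, 2/5)

1. E_x = 21/5  [2·signedArea(ECB) = 176/15 ∩ 2·signedArea(EBD) = 352/5]
2. E_y = 2/5  [2·signedArea(ECB) = 176/15 ∩ 2·signedArea(EBD) = 352/5]
   → E = (21/5, 2/5)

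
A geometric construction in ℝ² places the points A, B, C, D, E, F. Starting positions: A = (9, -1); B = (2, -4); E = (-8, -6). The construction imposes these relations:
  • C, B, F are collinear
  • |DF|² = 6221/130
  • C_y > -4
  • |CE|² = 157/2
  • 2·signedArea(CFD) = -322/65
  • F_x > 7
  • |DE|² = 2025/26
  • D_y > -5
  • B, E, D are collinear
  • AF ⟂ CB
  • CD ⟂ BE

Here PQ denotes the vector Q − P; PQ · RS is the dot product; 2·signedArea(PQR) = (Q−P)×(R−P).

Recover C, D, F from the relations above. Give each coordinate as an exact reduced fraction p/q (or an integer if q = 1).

1. D_x = 17/26  [line 2·x + -10·y + -44 = 0 ∩ |DE|² = 2025/26]
2. D_y = -111/26  [line 2·x + -10·y + -44 = 0 ∩ |DE|² = 2025/26]
   → D = (17/26, -111/26)
3. C_x = 1/2  [line 10·x + 2·y + 2 = 0 ∩ |CE|² = 157/2]
4. C_y = -7/2  [line 10·x + 2·y + 2 = 0 ∩ |CE|² = 157/2]
   → C = (1/2, -7/2)
5. F_x = 37/5  [2·signedArea(CFD) = -322/65 ∩ C, B, F are collinear]
6. F_y = -29/5  [2·signedArea(CFD) = -322/65 ∩ C, B, F are collinear]
   → F = (37/5, -29/5)

C = (1/2, -7/2)
D = (17/26, -111/26)
F = (37/5, -29/5)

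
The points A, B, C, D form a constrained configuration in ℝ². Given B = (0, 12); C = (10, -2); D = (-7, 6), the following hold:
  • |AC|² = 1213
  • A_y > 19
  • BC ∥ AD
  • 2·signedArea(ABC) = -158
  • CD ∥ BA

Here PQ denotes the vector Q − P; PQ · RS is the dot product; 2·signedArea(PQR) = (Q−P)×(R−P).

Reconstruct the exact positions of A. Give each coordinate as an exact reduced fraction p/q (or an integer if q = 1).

1. A_x = -17  [BC ∥ AD ∩ CD ∥ BA]
2. A_y = 20  [BC ∥ AD ∩ CD ∥ BA]
   → A = (-17, 20)

A = (-17, 20)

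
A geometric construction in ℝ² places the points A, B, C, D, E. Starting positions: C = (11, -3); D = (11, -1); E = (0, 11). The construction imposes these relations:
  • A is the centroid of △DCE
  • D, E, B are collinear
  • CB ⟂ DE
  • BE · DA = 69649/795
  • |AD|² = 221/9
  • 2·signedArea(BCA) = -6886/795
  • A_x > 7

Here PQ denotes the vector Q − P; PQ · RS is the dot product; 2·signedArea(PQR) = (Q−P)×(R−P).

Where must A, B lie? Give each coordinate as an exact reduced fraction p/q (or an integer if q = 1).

1. A_x = 22/3  [A is the centroid of △DCE]
2. A_y = 7/3  [A is the centroid of △DCE]
   → A = (22/3, 7/3)
3. B_x = 3179/265  [D, E, B are collinear ∩ CB ⟂ DE]
4. B_y = -553/265  [D, E, B are collinear ∩ CB ⟂ DE]
   → B = (3179/265, -553/265)

A = (22/3, 7/3)
B = (3179/265, -553/265)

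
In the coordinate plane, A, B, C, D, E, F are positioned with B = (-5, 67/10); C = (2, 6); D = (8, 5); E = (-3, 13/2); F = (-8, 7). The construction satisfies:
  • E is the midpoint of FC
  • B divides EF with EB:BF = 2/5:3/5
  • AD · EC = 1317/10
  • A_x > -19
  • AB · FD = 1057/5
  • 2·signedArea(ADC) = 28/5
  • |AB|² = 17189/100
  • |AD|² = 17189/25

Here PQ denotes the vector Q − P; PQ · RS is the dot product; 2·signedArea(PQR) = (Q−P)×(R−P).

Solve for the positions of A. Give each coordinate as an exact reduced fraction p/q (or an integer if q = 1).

1. A_x = -18  [2·signedArea(ADC) = 28/5 ∩ AB · FD = 1057/5]
2. A_y = 42/5  [2·signedArea(ADC) = 28/5 ∩ AB · FD = 1057/5]
   → A = (-18, 42/5)

A = (-18, 42/5)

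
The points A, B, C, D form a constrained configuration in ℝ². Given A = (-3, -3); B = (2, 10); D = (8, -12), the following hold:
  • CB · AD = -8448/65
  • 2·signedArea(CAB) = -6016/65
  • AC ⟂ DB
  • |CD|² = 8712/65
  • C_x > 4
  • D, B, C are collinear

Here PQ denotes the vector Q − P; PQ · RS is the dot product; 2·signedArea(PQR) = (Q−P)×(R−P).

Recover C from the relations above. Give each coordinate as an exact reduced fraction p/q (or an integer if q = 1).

1. C_x = 322/65  [D, B, C are collinear ∩ AC ⟂ DB]
2. C_y = -54/65  [D, B, C are collinear ∩ AC ⟂ DB]
   → C = (322/65, -54/65)

C = (322/65, -54/65)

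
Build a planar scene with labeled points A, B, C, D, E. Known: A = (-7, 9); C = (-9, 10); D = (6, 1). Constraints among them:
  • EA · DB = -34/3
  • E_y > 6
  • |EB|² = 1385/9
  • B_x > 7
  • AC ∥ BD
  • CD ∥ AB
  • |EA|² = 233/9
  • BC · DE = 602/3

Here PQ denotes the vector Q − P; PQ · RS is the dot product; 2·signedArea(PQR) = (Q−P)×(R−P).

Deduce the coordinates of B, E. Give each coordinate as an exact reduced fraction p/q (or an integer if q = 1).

B = (8, 0)
E = (-8/3, 19/3)

1. B_x = 8  [AC ∥ BD ∩ CD ∥ AB]
2. B_y = 0  [AC ∥ BD ∩ CD ∥ AB]
   → B = (8, 0)
3. E_x = -8/3  [EA · DB = -34/3 ∩ BC · DE = 602/3]
4. E_y = 19/3  [EA · DB = -34/3 ∩ BC · DE = 602/3]
   → E = (-8/3, 19/3)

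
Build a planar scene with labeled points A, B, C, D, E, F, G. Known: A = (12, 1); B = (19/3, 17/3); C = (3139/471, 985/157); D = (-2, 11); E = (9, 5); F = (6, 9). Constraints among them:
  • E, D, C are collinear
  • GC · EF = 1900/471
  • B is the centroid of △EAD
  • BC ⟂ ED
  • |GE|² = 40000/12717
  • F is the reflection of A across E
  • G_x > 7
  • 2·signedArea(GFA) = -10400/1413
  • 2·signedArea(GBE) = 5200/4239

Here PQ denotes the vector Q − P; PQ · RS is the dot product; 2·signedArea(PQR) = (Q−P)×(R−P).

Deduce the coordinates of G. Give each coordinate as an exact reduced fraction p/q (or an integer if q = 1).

G = (10517/1413, 2755/471)

1. G_x = 10517/1413  [2·signedArea(GBE) = 5200/4239 ∩ 2·signedArea(GFA) = -10400/1413]
2. G_y = 2755/471  [2·signedArea(GBE) = 5200/4239 ∩ 2·signedArea(GFA) = -10400/1413]
   → G = (10517/1413, 2755/471)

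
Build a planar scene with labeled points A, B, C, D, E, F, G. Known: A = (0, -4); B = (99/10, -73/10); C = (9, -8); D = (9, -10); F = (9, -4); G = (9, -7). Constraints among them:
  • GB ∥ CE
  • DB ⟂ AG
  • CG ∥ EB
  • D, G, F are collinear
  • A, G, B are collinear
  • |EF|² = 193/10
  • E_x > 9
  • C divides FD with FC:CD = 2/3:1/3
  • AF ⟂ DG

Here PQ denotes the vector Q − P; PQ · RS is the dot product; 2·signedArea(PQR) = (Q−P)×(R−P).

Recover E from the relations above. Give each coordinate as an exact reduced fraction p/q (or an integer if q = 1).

E = (99/10, -83/10)

1. E_x = 99/10  [CG ∥ EB ∩ GB ∥ CE]
2. E_y = -83/10  [CG ∥ EB ∩ GB ∥ CE]
   → E = (99/10, -83/10)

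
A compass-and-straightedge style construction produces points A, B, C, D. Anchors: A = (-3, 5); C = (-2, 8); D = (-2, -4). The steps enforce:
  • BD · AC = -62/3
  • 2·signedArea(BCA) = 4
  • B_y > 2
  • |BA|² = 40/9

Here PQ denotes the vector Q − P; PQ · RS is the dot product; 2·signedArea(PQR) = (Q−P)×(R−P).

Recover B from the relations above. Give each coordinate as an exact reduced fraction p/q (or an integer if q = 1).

B = (-7/3, 3)

1. B_x = -7/3  [2·signedArea(BCA) = 4 ∩ BD · AC = -62/3]
2. B_y = 3  [2·signedArea(BCA) = 4 ∩ BD · AC = -62/3]
   → B = (-7/3, 3)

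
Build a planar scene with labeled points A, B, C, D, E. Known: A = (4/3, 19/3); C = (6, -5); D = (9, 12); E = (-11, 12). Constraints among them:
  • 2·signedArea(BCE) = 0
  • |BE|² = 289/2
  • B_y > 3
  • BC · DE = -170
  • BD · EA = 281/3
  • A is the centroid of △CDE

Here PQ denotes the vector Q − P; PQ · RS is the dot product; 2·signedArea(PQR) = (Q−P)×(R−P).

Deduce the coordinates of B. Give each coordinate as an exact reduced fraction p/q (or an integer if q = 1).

B = (-5/2, 7/2)

1. B_x = -5/2  [2·signedArea(BCE) = 0 ∩ BD · EA = 281/3]
2. B_y = 7/2  [2·signedArea(BCE) = 0 ∩ BD · EA = 281/3]
   → B = (-5/2, 7/2)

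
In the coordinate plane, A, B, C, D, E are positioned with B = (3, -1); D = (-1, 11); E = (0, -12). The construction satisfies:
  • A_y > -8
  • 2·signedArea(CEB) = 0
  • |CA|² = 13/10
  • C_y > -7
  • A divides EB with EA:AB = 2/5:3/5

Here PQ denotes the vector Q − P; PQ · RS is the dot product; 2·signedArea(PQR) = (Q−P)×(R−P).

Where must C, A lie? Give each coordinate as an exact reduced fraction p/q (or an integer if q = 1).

1. A_x = 6/5  [A divides EB with EA:AB = 2/5:3/5]
2. A_y = -38/5  [A divides EB with EA:AB = 2/5:3/5]
   → A = (6/5, -38/5)
3. C_x = 3/2  [line -11·x + 3·y + 36 = 0 ∩ |CA|² = 13/10]
4. C_y = -13/2  [line -11·x + 3·y + 36 = 0 ∩ |CA|² = 13/10]
   → C = (3/2, -13/2)

A = (6/5, -38/5)
C = (3/2, -13/2)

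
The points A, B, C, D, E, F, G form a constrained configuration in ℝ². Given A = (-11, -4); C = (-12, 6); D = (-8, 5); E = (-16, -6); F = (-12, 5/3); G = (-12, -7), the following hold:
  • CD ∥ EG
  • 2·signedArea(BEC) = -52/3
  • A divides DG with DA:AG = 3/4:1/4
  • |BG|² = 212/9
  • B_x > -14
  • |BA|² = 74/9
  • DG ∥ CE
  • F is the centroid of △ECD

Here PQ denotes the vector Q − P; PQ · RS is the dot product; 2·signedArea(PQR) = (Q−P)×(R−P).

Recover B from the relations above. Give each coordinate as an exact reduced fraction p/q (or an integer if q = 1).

1. B_x = -40/3  [line -12·x + 4·y + -452/3 = 0 ∩ |BG|² = 212/9]
2. B_y = -7/3  [line -12·x + 4·y + -452/3 = 0 ∩ |BG|² = 212/9]
   → B = (-40/3, -7/3)

B = (-40/3, -7/3)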